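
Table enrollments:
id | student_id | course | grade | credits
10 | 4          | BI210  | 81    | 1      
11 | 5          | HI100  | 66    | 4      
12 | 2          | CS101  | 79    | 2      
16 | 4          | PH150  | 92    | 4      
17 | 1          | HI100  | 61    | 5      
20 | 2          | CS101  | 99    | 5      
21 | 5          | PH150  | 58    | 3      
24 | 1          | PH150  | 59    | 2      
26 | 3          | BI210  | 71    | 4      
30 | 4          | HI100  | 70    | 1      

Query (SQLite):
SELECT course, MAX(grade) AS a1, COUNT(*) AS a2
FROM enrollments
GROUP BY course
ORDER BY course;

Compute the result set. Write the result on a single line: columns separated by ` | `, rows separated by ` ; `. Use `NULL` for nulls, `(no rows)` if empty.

BI210 | 81 | 2 ; CS101 | 99 | 2 ; HI100 | 70 | 3 ; PH150 | 92 | 3

Group enrollments by course.
Per group compute: MAX(grade), COUNT(*).
  BI210: ids {10, 26} → MAX(grade)=81, COUNT(*)=2
  CS101: ids {12, 20} → MAX(grade)=99, COUNT(*)=2
  HI100: ids {11, 17, 30} → MAX(grade)=70, COUNT(*)=3
  PH150: ids {16, 21, 24} → MAX(grade)=92, COUNT(*)=3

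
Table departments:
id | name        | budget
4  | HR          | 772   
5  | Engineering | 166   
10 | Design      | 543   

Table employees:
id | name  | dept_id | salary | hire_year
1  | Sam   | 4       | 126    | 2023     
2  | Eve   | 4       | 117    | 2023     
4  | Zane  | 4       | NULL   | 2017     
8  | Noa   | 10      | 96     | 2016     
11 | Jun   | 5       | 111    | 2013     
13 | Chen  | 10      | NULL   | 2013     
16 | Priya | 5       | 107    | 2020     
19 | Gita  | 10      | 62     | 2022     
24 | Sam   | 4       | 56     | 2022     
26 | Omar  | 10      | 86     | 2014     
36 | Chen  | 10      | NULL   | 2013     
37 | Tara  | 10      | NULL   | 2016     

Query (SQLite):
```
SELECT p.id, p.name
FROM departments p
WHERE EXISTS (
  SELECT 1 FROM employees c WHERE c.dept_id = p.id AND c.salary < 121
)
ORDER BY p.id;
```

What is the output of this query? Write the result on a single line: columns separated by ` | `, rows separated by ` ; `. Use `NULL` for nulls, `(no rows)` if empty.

4 | HR ; 5 | Engineering ; 10 | Design

For each departments row, check whether any employees with matching dept_id has salary < 121.
Keep rows where that is true.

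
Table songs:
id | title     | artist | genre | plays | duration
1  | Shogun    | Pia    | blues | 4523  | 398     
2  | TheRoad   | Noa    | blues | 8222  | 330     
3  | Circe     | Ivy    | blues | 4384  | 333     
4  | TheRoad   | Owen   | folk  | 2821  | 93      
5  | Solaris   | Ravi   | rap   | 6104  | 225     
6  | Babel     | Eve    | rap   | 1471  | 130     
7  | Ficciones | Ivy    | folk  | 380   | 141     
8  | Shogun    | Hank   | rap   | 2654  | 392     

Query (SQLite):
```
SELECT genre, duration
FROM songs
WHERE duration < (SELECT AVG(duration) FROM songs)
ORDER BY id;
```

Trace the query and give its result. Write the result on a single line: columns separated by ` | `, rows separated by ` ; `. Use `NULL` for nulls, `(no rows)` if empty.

Scalar subquery: AVG(duration) over all songs rows = 255.25.
Keep rows where duration < that value.

folk | 93 ; rap | 225 ; rap | 130 ; folk | 141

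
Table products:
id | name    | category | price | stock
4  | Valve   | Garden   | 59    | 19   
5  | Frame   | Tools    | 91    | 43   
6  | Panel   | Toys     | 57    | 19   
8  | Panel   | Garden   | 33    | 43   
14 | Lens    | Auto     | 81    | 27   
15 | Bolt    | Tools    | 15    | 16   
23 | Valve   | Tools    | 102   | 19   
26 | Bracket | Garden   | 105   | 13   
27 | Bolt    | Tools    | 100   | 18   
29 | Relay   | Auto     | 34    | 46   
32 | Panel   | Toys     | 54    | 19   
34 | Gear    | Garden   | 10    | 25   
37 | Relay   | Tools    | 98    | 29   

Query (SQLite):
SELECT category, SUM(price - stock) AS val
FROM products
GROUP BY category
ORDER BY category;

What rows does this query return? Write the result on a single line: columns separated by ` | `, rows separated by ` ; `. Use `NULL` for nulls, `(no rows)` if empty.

For each row compute price - stock.
Group by category; take SUM of the expression per group.
  Auto: ids {14, 29} → SUM(price - stock)=42
  Garden: ids {4, 8, 26, 34} → SUM(price - stock)=107
  Tools: ids {5, 15, 23, 27, 37} → SUM(price - stock)=281
  Toys: ids {6, 32} → SUM(price - stock)=73

Auto | 42 ; Garden | 107 ; Tools | 281 ; Toys | 73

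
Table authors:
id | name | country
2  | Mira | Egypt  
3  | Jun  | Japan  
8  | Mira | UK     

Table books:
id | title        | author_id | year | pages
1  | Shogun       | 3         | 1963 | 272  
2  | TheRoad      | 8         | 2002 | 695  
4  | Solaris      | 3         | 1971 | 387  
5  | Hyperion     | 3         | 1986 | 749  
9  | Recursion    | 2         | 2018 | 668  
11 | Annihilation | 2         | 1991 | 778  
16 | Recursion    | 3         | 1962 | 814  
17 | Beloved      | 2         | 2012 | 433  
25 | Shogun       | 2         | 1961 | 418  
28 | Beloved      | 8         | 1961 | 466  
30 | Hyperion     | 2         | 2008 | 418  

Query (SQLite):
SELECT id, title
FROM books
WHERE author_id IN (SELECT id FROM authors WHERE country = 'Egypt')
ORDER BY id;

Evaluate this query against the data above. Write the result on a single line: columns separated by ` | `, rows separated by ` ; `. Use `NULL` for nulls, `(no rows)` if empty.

Inner query: authors.id where country = 'Egypt'.
Outer: keep books rows whose author_id is in that set.
Inner query → {2}

9 | Recursion ; 11 | Annihilation ; 17 | Beloved ; 25 | Shogun ; 30 | Hyperion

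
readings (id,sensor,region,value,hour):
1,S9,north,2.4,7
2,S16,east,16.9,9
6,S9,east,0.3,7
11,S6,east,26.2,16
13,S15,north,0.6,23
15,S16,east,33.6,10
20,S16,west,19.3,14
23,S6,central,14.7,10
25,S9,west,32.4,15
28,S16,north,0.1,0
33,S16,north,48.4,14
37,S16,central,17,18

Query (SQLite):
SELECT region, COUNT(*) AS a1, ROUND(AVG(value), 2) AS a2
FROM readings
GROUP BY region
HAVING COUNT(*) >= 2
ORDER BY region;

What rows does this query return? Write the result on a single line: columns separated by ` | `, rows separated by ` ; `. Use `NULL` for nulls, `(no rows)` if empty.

central | 2 | 15.85 ; east | 4 | 19.25 ; north | 4 | 12.88 ; west | 2 | 25.85

Group readings by region.
Per group compute: COUNT(*), ROUND(AVG(value), 2).
HAVING: drop groups with fewer than 2 rows.
  central: ids {23, 37} → COUNT(*)=2, ROUND(AVG(value), 2)=15.85
  east: ids {2, 6, 11, 15} → COUNT(*)=4, ROUND(AVG(value), 2)=19.25
  north: ids {1, 13, 28, 33} → COUNT(*)=4, ROUND(AVG(value), 2)=12.88
  west: ids {20, 25} → COUNT(*)=2, ROUND(AVG(value), 2)=25.85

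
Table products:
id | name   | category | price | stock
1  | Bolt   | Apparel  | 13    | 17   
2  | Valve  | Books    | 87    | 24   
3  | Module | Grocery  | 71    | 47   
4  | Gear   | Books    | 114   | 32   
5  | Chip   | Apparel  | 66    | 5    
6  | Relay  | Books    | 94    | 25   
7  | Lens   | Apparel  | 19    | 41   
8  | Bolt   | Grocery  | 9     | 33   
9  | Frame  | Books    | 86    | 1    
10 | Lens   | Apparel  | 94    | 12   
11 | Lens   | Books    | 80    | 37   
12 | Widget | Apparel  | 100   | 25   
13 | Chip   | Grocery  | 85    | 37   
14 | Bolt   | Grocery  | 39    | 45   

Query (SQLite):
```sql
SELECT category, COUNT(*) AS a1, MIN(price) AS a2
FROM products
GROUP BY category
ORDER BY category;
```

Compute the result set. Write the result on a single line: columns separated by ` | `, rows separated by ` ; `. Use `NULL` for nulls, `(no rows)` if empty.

Group products by category.
Per group compute: COUNT(*), MIN(price).
  Apparel: ids {1, 5, 7, 10, 12} → COUNT(*)=5, MIN(price)=13
  Books: ids {2, 4, 6, 9, 11} → COUNT(*)=5, MIN(price)=80
  Grocery: ids {3, 8, 13, 14} → COUNT(*)=4, MIN(price)=9

Apparel | 5 | 13 ; Books | 5 | 80 ; Grocery | 4 | 9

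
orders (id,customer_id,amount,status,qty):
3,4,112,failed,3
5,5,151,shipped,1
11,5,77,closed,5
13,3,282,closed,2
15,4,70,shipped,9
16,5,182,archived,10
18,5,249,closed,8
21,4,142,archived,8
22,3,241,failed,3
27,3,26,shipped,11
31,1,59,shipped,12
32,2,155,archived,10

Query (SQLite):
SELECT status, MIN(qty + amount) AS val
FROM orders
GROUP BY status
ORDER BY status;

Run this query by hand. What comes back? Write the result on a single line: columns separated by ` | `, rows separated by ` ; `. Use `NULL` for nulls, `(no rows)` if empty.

For each row compute qty + amount.
Group by status; take MIN of the expression per group.
  archived: ids {16, 21, 32} → MIN(qty + amount)=150
  closed: ids {11, 13, 18} → MIN(qty + amount)=82
  failed: ids {3, 22} → MIN(qty + amount)=115
  shipped: ids {5, 15, 27, 31} → MIN(qty + amount)=37

archived | 150 ; closed | 82 ; failed | 115 ; shipped | 37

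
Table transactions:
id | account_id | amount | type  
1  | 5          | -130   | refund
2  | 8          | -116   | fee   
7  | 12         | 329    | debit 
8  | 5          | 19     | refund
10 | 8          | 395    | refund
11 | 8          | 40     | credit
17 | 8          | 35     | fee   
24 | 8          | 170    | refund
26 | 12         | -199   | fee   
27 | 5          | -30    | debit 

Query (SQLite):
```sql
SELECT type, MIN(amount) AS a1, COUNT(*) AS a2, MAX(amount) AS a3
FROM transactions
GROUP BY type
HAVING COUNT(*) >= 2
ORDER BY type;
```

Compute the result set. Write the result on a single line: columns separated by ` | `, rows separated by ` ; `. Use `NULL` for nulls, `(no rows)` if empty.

Group transactions by type.
Per group compute: MIN(amount), COUNT(*), MAX(amount).
HAVING: drop groups with fewer than 2 rows.
  credit: ids {11} → MIN(amount)=40, COUNT(*)=1, MAX(amount)=40
  debit: ids {7, 27} → MIN(amount)=-30, COUNT(*)=2, MAX(amount)=329
  fee: ids {2, 17, 26} → MIN(amount)=-199, COUNT(*)=3, MAX(amount)=35
  refund: ids {1, 8, 10, 24} → MIN(amount)=-130, COUNT(*)=4, MAX(amount)=395

debit | -30 | 2 | 329 ; fee | -199 | 3 | 35 ; refund | -130 | 4 | 395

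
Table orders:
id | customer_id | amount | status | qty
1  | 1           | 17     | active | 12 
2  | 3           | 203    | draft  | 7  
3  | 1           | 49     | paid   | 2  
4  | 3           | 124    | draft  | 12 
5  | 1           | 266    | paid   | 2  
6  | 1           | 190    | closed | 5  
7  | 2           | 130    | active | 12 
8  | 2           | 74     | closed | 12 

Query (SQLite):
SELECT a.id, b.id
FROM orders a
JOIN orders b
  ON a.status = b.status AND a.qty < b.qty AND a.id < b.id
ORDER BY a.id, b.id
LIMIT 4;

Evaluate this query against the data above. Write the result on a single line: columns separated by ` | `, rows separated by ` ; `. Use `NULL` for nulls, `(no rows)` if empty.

Pairs (a,b) with same status, a.qty < b.qty, a.id < b.id.
status groups: active:{1,7} closed:{6,8} draft:{2,4} paid:{3,5}
Ordered by (a.id, b.id); first 4.

2 | 4 ; 6 | 8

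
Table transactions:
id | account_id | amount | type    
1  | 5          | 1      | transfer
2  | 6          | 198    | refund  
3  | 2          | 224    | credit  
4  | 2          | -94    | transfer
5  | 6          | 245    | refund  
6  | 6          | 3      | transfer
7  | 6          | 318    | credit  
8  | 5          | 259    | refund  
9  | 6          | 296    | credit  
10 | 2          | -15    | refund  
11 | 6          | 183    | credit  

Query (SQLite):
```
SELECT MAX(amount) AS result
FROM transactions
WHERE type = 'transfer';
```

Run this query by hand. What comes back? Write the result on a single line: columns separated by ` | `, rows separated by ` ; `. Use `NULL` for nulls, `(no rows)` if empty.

3

Rows where type='transfer' → amount values: [1, -94, 3].
MAX of non-NULL values = 3.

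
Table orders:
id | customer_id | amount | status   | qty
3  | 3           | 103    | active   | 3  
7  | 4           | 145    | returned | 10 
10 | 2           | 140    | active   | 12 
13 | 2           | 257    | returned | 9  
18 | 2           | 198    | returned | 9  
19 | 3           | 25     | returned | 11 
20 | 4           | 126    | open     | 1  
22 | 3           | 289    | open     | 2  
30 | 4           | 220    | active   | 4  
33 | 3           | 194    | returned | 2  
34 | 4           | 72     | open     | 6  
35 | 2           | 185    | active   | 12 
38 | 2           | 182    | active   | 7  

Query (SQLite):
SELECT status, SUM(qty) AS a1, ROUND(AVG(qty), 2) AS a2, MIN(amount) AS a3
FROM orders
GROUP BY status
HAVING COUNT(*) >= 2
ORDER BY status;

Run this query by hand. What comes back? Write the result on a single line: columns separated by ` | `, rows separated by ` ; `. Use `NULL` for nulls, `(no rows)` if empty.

active | 38 | 7.6 | 103 ; open | 9 | 3 | 72 ; returned | 41 | 8.2 | 25

Group orders by status.
Per group compute: SUM(qty), ROUND(AVG(qty), 2), MIN(amount).
HAVING: drop groups with fewer than 2 rows.
  active: ids {3, 10, 30, 35, 38} → SUM(qty)=38, ROUND(AVG(qty), 2)=7.6, MIN(amount)=103
  open: ids {20, 22, 34} → SUM(qty)=9, ROUND(AVG(qty), 2)=3, MIN(amount)=72
  returned: ids {7, 13, 18, 19, 33} → SUM(qty)=41, ROUND(AVG(qty), 2)=8.2, MIN(amount)=25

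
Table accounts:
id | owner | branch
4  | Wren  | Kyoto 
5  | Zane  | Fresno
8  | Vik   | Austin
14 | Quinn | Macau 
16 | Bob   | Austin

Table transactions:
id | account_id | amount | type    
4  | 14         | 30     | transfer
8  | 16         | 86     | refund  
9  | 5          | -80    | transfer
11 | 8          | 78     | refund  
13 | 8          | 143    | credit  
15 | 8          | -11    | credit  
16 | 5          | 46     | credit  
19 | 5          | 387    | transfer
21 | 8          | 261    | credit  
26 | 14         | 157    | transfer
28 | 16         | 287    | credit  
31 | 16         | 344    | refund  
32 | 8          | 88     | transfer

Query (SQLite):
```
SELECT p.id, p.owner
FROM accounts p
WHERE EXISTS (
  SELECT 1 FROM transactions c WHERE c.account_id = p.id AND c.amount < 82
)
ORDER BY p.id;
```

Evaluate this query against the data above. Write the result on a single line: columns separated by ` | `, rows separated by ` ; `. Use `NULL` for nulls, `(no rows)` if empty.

For each accounts row, check whether any transactions with matching account_id has amount < 82.
Keep rows where that is true.

5 | Zane ; 8 | Vik ; 14 | Quinn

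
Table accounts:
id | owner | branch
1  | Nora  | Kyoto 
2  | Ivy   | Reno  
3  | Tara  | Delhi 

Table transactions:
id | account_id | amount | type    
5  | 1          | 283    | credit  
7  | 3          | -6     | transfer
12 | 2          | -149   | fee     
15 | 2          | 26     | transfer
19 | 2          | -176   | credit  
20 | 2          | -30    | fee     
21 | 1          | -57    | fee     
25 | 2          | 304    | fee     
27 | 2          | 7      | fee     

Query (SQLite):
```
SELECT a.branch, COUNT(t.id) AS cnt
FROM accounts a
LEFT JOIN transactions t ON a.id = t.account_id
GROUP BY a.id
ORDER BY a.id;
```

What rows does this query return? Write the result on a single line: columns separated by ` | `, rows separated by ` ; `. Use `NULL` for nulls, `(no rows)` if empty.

LEFT JOIN keeps every accounts row; unmatched ones get NULL for transactions columns.
Group by accounts.id and compute COUNT(t.id). COUNT(col) of an all-NULL group is 0.
  1: ids {5, 21} → COUNT(t.id)=2
  2: ids {12, 15, 19, 20, 25, 27} → COUNT(t.id)=6
  3: ids {7} → COUNT(t.id)=1

Kyoto | 2 ; Reno | 6 ; Delhi | 1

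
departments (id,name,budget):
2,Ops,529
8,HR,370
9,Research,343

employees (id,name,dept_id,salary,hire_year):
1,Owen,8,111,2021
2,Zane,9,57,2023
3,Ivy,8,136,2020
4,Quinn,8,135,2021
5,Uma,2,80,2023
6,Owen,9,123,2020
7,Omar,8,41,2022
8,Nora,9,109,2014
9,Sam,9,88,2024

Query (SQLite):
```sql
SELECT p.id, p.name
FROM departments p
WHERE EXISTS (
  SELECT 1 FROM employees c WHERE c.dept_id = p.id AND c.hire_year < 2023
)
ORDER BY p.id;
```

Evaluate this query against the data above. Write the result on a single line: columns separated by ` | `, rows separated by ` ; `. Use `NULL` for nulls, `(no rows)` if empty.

For each departments row, check whether any employees with matching dept_id has hire_year < 2023.
Keep rows where that is true.

8 | HR ; 9 | Research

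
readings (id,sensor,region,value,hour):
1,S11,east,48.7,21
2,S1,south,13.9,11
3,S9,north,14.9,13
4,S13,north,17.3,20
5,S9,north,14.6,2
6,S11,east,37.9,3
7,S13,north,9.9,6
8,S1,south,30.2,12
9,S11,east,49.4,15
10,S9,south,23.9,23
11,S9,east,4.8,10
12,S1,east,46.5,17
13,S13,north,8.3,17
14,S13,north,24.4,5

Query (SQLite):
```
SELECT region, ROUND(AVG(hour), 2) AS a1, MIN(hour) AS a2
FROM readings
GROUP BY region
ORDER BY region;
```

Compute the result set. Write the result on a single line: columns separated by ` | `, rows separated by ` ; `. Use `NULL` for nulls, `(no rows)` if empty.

east | 13.2 | 3 ; north | 10.5 | 2 ; south | 15.33 | 11

Group readings by region.
Per group compute: ROUND(AVG(hour), 2), MIN(hour).
  east: ids {1, 6, 9, 11, 12} → ROUND(AVG(hour), 2)=13.2, MIN(hour)=3
  north: ids {3, 4, 5, 7, 13, 14} → ROUND(AVG(hour), 2)=10.5, MIN(hour)=2
  south: ids {2, 8, 10} → ROUND(AVG(hour), 2)=15.33, MIN(hour)=11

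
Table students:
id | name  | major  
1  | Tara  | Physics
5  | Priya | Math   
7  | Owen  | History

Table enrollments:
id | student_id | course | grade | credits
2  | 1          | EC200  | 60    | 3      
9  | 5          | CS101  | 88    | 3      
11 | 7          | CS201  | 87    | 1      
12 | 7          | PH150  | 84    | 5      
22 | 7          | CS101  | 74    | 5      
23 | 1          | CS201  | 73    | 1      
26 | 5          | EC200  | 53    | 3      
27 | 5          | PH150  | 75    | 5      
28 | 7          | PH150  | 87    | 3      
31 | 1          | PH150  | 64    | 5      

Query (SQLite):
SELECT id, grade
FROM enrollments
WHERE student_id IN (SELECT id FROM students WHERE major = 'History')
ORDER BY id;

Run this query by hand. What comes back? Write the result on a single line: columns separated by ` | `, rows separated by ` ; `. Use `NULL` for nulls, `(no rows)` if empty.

Inner query: students.id where major = 'History'.
Outer: keep enrollments rows whose student_id is in that set.
Inner query → {7}

11 | 87 ; 12 | 84 ; 22 | 74 ; 28 | 87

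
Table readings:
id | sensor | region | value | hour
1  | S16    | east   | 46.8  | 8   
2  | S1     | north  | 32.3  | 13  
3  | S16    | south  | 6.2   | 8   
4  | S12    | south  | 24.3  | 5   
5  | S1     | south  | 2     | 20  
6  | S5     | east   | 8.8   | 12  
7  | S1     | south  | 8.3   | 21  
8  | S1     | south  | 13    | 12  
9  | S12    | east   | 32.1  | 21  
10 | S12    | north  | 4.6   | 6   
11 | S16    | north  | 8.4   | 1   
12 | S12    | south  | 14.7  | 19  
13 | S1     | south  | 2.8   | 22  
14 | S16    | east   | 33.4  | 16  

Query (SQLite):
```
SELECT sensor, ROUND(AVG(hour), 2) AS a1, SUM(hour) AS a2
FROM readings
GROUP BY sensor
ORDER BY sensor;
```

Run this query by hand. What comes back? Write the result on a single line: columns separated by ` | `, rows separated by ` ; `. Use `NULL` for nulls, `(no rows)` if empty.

Group readings by sensor.
Per group compute: ROUND(AVG(hour), 2), SUM(hour).
  S1: ids {2, 5, 7, 8, 13} → ROUND(AVG(hour), 2)=17.6, SUM(hour)=88
  S12: ids {4, 9, 10, 12} → ROUND(AVG(hour), 2)=12.75, SUM(hour)=51
  S16: ids {1, 3, 11, 14} → ROUND(AVG(hour), 2)=8.25, SUM(hour)=33
  S5: ids {6} → ROUND(AVG(hour), 2)=12, SUM(hour)=12

S1 | 17.6 | 88 ; S12 | 12.75 | 51 ; S16 | 8.25 | 33 ; S5 | 12 | 12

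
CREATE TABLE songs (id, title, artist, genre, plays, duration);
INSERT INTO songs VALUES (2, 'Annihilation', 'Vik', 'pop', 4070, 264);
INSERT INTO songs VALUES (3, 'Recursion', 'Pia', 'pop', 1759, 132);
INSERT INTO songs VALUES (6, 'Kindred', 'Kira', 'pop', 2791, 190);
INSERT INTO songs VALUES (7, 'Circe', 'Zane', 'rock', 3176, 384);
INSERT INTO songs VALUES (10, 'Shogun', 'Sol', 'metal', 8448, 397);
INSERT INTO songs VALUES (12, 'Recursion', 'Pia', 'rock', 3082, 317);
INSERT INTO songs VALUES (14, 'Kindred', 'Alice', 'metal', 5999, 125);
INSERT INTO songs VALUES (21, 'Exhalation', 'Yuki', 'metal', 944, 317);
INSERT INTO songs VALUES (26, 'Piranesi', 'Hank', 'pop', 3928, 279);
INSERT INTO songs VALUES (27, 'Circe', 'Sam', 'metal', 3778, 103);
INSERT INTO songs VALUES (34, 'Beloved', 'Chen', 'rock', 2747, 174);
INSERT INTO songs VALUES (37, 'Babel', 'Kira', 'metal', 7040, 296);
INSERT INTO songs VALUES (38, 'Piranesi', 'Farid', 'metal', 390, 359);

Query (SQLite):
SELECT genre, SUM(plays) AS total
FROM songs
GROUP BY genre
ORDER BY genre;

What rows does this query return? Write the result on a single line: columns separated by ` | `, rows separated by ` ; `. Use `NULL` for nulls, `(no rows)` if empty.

Partition songs by genre; compute SUM(plays) within each group.
  metal: ids {10, 14, 21, 27, 37, 38} → SUM(plays)=26599
  pop: ids {2, 3, 6, 26} → SUM(plays)=12548
  rock: ids {7, 12, 34} → SUM(plays)=9005

metal | 26599 ; pop | 12548 ; rock | 9005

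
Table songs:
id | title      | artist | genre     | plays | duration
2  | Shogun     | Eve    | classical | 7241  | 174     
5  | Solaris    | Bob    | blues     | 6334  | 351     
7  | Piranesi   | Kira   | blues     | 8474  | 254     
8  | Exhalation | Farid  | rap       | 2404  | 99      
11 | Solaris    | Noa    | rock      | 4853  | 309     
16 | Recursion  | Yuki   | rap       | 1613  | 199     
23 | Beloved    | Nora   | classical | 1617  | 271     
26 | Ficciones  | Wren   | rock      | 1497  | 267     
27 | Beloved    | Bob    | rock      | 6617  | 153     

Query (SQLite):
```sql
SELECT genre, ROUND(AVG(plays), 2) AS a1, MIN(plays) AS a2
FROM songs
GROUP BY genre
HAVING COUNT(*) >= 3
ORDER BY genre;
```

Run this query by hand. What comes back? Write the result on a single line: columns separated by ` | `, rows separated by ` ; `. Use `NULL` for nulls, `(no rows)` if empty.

rock | 4322.33 | 1497

Group songs by genre.
Per group compute: ROUND(AVG(plays), 2), MIN(plays).
HAVING: drop groups with fewer than 3 rows.
  blues: ids {5, 7} → ROUND(AVG(plays), 2)=7404, MIN(plays)=6334
  classical: ids {2, 23} → ROUND(AVG(plays), 2)=4429, MIN(plays)=1617
  rap: ids {8, 16} → ROUND(AVG(plays), 2)=2008.5, MIN(plays)=1613
  rock: ids {11, 26, 27} → ROUND(AVG(plays), 2)=4322.33, MIN(plays)=1497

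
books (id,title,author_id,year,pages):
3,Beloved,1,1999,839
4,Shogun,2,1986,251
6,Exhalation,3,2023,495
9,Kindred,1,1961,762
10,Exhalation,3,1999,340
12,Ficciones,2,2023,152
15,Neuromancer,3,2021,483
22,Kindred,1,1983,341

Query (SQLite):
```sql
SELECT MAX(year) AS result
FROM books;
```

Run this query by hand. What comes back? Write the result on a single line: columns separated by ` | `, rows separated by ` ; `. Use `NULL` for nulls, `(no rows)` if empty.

2023

All year values: [1999, 1986, 2023, 1961, 1999, 2023, 2021, 1983].
MAX of non-NULL values = 2023.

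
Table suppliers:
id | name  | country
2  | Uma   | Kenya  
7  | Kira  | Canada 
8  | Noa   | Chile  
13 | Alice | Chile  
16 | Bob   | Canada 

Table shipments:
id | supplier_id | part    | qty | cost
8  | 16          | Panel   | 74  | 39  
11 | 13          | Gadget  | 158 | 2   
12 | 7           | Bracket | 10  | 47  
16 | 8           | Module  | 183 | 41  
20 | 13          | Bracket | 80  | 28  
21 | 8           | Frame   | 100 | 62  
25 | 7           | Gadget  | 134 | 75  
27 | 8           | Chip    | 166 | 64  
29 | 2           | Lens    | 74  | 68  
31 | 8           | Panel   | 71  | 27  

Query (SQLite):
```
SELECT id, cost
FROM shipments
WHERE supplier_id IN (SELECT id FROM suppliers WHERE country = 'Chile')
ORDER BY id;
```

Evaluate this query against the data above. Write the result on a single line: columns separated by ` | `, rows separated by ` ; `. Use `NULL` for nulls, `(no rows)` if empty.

11 | 2 ; 16 | 41 ; 20 | 28 ; 21 | 62 ; 27 | 64 ; 31 | 27

Inner query: suppliers.id where country = 'Chile'.
Outer: keep shipments rows whose supplier_id is in that set.
Inner query → {8, 13}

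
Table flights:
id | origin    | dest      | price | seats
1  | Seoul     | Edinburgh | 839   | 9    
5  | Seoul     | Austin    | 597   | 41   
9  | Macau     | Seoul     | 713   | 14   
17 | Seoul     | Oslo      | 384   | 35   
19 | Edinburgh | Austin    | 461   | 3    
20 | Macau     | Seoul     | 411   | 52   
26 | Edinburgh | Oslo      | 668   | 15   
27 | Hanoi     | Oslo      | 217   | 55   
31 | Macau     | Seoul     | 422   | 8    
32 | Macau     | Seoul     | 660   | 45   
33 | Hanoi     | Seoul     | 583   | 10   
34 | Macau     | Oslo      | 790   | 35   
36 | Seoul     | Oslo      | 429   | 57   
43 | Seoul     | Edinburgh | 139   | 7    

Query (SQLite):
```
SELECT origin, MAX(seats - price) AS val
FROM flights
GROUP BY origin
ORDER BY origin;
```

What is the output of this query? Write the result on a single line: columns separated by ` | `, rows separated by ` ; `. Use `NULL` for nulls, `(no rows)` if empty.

For each row compute seats - price.
Group by origin; take MAX of the expression per group.
  Edinburgh: ids {19, 26} → MAX(seats - price)=-458
  Hanoi: ids {27, 33} → MAX(seats - price)=-162
  Macau: ids {9, 20, 31, 32, 34} → MAX(seats - price)=-359
  Seoul: ids {1, 5, 17, 36, 43} → MAX(seats - price)=-132

Edinburgh | -458 ; Hanoi | -162 ; Macau | -359 ; Seoul | -132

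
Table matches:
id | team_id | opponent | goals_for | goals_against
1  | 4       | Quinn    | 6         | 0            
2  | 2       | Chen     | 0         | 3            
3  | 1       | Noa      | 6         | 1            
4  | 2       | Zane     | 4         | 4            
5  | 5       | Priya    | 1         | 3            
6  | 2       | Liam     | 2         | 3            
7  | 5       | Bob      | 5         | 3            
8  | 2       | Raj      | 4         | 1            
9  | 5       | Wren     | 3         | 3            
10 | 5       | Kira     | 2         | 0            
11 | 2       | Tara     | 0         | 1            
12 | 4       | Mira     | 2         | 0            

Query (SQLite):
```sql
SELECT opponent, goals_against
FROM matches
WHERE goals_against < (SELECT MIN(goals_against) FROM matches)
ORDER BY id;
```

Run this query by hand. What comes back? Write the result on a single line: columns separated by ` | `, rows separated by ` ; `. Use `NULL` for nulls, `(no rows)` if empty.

Scalar subquery: MIN(goals_against) over all matches rows = 0.
Keep rows where goals_against < that value.

(no rows)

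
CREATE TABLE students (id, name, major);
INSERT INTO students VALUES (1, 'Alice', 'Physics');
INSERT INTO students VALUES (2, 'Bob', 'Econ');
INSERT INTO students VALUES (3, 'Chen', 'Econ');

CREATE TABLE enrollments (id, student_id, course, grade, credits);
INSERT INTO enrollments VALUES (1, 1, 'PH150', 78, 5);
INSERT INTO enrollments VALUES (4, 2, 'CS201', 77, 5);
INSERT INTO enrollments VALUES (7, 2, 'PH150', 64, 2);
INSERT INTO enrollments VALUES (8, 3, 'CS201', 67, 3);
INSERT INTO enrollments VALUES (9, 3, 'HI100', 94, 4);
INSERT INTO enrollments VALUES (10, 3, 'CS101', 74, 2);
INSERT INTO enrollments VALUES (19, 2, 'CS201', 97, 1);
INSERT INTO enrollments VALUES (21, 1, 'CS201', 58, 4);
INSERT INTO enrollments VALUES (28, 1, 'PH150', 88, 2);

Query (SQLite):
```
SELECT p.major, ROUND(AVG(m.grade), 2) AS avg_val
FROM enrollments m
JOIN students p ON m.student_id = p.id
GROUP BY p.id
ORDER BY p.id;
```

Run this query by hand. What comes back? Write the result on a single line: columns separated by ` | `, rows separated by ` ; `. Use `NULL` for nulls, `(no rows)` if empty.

Physics | 74.67 ; Econ | 79.33 ; Econ | 78.33

Join each enrollments row to its students via student_id.
Group joined rows by students.id; compute ROUND(AVG(m.grade), 2) per group.
  1: ids {1, 21, 28} → ROUND(AVG(m.grade), 2)=74.67
  2: ids {4, 7, 19} → ROUND(AVG(m.grade), 2)=79.33
  3: ids {8, 9, 10} → ROUND(AVG(m.grade), 2)=78.33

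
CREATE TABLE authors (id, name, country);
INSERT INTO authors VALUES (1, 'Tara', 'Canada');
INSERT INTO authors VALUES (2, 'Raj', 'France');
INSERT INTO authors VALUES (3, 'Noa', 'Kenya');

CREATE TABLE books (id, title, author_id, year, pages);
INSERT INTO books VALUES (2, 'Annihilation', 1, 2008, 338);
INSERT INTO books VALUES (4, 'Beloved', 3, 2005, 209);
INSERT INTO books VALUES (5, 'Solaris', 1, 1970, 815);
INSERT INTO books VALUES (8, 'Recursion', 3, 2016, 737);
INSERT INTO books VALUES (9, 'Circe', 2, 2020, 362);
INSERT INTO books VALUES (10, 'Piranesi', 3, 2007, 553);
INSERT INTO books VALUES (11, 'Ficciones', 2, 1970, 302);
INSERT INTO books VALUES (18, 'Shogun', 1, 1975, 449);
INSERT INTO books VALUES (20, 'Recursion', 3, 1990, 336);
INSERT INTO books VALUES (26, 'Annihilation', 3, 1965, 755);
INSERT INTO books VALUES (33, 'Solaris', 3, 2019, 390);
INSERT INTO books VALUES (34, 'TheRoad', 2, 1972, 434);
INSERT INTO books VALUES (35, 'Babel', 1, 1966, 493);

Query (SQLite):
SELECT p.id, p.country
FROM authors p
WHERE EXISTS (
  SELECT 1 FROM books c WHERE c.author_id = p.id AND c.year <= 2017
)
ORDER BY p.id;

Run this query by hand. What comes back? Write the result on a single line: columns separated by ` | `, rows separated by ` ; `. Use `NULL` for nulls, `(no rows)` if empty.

For each authors row, check whether any books with matching author_id has year <= 2017.
Keep rows where that is true.

1 | Canada ; 2 | France ; 3 | Kenya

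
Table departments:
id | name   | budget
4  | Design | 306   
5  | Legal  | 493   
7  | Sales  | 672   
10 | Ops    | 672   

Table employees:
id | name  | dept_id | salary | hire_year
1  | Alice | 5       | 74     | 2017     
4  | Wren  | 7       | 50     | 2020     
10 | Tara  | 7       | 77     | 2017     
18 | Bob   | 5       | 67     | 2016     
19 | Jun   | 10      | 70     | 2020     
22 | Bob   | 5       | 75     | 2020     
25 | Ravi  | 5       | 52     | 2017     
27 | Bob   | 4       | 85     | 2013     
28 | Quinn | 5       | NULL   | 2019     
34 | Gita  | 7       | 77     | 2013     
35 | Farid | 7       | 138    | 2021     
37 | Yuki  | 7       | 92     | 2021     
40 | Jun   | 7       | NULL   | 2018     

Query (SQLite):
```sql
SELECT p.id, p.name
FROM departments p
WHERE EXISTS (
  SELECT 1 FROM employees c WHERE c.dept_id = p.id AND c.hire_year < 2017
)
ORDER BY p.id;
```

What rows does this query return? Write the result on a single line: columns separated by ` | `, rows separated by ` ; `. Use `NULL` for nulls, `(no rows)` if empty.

For each departments row, check whether any employees with matching dept_id has hire_year < 2017.
Keep rows where that is true.

4 | Design ; 5 | Legal ; 7 | Sales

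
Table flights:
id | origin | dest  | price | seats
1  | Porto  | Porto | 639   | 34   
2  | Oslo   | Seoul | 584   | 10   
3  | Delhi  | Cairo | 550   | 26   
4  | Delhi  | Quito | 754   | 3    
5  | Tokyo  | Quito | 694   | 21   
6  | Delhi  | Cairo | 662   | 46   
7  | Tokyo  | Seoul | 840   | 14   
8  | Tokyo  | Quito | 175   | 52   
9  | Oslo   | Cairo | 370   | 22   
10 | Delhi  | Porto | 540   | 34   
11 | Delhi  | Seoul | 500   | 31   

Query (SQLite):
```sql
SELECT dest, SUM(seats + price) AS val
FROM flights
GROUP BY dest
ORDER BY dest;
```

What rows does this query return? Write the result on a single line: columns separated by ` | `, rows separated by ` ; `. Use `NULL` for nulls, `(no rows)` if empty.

Cairo | 1676 ; Porto | 1247 ; Quito | 1699 ; Seoul | 1979

For each row compute seats + price.
Group by dest; take SUM of the expression per group.
  Cairo: ids {3, 6, 9} → SUM(seats + price)=1676
  Porto: ids {1, 10} → SUM(seats + price)=1247
  Quito: ids {4, 5, 8} → SUM(seats + price)=1699
  Seoul: ids {2, 7, 11} → SUM(seats + price)=1979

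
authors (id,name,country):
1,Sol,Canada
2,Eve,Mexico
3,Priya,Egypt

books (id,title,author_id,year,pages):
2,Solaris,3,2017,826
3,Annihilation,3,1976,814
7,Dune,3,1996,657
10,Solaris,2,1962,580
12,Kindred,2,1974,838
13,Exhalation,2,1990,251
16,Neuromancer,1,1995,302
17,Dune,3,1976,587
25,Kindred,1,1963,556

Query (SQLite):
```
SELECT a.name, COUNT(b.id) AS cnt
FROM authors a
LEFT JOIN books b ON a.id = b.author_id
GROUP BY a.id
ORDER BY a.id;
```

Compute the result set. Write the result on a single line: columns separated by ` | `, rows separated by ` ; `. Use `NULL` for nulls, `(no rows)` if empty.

Sol | 2 ; Eve | 3 ; Priya | 4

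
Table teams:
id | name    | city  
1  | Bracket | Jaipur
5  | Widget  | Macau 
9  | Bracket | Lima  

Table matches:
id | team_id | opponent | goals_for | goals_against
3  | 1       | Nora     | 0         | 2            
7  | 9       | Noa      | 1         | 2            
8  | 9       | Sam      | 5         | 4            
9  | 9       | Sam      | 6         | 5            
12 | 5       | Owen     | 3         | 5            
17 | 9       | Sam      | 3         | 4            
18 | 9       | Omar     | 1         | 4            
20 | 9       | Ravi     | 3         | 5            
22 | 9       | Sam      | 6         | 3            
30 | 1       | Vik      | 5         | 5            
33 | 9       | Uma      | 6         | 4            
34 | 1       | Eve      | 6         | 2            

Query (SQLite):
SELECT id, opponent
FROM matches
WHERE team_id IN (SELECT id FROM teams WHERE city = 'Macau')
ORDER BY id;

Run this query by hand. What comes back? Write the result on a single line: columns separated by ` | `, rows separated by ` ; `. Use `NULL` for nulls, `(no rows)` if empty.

Inner query: teams.id where city = 'Macau'.
Outer: keep matches rows whose team_id is in that set.
Inner query → {5}

12 | Owen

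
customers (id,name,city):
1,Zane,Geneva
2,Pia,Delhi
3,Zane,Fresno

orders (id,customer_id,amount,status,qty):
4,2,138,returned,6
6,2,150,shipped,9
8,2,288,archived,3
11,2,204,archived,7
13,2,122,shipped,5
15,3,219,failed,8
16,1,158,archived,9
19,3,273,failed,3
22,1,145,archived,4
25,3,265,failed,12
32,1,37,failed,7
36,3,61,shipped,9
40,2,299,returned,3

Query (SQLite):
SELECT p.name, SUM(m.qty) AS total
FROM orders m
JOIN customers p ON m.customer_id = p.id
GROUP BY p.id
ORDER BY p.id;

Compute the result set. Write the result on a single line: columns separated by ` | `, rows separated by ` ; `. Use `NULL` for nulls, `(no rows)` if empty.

Zane | 20 ; Pia | 33 ; Zane | 32

Join each orders row to its customers via customer_id.
Group joined rows by customers.id; compute SUM(m.qty) per group.
  1: ids {16, 22, 32} → SUM(m.qty)=20
  2: ids {4, 6, 8, 11, 13, 40} → SUM(m.qty)=33
  3: ids {15, 19, 25, 36} → SUM(m.qty)=32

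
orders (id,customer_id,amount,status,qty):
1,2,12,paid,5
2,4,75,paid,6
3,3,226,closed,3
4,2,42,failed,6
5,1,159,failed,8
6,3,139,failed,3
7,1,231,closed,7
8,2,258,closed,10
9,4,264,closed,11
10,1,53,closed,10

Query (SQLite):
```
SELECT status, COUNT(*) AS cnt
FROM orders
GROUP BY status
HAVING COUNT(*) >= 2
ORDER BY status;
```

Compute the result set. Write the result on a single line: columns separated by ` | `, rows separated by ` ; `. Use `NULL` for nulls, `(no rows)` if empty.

Partition orders by status; compute COUNT(*) within each group.
HAVING: keep groups with count ≥ 2.
  closed: ids {3, 7, 8, 9, 10} → COUNT(*)=5
  failed: ids {4, 5, 6} → COUNT(*)=3
  paid: ids {1, 2} → COUNT(*)=2

closed | 5 ; failed | 3 ; paid | 2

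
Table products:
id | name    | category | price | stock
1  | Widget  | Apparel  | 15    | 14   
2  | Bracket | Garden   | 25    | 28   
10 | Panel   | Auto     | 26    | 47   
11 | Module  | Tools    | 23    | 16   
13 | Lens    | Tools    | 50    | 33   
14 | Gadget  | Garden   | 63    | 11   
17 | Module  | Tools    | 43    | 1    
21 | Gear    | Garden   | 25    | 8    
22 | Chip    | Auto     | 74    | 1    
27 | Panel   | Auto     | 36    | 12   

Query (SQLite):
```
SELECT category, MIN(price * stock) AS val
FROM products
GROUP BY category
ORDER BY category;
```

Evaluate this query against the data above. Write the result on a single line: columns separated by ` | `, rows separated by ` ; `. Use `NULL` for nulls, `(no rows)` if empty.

For each row compute price * stock.
Group by category; take MIN of the expression per group.
  Apparel: ids {1} → MIN(price * stock)=210
  Auto: ids {10, 22, 27} → MIN(price * stock)=74
  Garden: ids {2, 14, 21} → MIN(price * stock)=200
  Tools: ids {11, 13, 17} → MIN(price * stock)=43

Apparel | 210 ; Auto | 74 ; Garden | 200 ; Tools | 43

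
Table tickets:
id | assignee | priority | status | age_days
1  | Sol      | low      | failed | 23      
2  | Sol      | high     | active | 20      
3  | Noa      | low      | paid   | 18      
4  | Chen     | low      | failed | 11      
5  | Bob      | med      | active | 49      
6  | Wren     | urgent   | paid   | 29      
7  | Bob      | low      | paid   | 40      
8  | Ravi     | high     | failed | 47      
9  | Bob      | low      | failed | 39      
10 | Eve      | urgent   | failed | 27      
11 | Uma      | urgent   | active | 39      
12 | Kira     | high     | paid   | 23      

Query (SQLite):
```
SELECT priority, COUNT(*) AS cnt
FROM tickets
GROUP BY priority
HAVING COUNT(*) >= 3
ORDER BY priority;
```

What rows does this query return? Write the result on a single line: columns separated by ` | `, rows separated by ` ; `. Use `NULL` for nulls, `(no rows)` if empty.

Partition tickets by priority; compute COUNT(*) within each group.
HAVING: keep groups with count ≥ 3.
  high: ids {2, 8, 12} → COUNT(*)=3
  low: ids {1, 3, 4, 7, 9} → COUNT(*)=5
  med: ids {5} → COUNT(*)=1
  urgent: ids {6, 10, 11} → COUNT(*)=3

high | 3 ; low | 5 ; urgent | 3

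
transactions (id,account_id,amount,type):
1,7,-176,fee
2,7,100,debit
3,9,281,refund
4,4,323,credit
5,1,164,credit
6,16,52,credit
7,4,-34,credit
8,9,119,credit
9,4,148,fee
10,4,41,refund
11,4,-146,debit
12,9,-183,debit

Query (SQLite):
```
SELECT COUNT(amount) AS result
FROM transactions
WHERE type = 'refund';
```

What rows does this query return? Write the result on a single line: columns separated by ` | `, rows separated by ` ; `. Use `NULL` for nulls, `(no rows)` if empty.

2

Rows where type='refund' → amount values: [281, 41].
COUNT(amount) counts non-NULL values → 2.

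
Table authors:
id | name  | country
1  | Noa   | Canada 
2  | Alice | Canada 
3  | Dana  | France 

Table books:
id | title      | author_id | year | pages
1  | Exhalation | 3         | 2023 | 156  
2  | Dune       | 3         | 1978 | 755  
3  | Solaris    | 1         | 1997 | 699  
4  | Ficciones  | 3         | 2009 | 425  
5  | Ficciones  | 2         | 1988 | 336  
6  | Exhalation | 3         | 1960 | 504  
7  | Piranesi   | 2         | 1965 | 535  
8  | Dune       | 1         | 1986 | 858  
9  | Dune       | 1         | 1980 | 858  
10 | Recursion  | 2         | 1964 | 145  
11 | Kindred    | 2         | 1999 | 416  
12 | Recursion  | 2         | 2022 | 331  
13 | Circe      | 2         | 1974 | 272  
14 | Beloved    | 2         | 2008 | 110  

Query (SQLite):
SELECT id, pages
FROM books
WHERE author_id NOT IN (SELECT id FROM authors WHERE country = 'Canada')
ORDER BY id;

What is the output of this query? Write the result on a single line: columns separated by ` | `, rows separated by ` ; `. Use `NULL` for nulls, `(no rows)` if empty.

Inner query: authors.id where country = 'Canada'.
Outer: keep books rows whose author_id is not in that set.
Inner query → {1, 2}

1 | 156 ; 2 | 755 ; 4 | 425 ; 6 | 504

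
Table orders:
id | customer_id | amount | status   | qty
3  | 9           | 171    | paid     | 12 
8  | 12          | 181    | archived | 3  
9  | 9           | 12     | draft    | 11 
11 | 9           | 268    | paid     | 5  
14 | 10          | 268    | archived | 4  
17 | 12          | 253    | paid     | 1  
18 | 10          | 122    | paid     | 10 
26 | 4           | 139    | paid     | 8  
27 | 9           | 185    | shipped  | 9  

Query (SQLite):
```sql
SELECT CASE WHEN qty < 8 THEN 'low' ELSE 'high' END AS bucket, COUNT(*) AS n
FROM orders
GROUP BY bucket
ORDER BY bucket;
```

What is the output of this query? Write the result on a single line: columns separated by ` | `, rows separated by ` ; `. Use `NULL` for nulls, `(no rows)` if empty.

Bucket rows by qty < 8 → 'low' else 'high'; count each bucket.

high | 5 ; low | 4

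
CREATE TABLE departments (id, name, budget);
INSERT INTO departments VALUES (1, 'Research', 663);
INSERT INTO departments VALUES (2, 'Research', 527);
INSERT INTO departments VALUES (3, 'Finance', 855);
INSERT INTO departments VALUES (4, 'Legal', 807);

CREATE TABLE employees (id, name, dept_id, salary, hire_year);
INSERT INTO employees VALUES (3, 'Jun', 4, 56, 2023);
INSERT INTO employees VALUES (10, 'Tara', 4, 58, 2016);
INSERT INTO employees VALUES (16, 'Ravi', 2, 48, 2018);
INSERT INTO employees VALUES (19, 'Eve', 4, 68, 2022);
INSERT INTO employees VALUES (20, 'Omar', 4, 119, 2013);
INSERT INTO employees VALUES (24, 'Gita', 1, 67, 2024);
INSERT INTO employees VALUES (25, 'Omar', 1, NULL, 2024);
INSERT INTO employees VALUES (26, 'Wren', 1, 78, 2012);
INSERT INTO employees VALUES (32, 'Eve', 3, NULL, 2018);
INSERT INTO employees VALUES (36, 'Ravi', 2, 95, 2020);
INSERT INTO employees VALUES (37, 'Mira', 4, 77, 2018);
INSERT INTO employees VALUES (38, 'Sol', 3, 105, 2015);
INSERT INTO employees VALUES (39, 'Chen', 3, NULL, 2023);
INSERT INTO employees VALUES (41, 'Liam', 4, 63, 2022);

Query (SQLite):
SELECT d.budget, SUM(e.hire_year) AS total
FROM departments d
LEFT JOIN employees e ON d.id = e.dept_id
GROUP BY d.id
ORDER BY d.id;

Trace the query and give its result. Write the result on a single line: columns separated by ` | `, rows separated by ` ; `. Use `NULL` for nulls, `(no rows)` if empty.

663 | 6060 ; 527 | 4038 ; 855 | 6056 ; 807 | 12114

LEFT JOIN keeps every departments row; unmatched ones get NULL for employees columns.
Group by departments.id and compute SUM(e.hire_year). SUM over an all-NULL group is NULL.
  1: ids {24, 25, 26} → SUM(e.hire_year)=6060
  2: ids {16, 36} → SUM(e.hire_year)=4038
  3: ids {32, 38, 39} → SUM(e.hire_year)=6056
  4: ids {3, 10, 19, 20, 37, 41} → SUM(e.hire_year)=12114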